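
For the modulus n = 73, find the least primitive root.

5

φ(73) = 73 − 1 = 72 = 2^3 · 3^2.
g is a primitive root iff g^(72/q) ≢ 1 (mod 73) for each prime q ∈ {2, 3}.
g = 2: 2^36 ≡ 1 — hits 1, so not a primitive root.
g = 3: 3^36 ≡ 1 — hits 1, so not a primitive root.
g = 4: 4^36 ≡ 1 — hits 1, so not a primitive root.
g = 5: 5^36 ≡ 72; 5^24 ≡ 8 — none is 1, so 5 is a primitive root.
So 5 is the smallest generator of (Z/73Z)^×.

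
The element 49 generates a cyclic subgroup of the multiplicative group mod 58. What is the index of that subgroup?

By Lagrange's theorem, ord_58(49) divides φ(58) = φ(2)·φ(29) = 1·28 = 28 = 2^2 · 7.
Divisors of 28: 1, 2, 4, 7, 14, 28.
Check 49^d mod 58 for each divisor in increasing order:
49^1 ≡ 49 (mod 58)
49^2 ≡ 23 (mod 58)
49^4 ≡ 7 (mod 58)
49^7 ≡ 1 (mod 58) ✓
Thus |⟨49⟩| = ord(49) = 7.
The index is φ(58) / ord(49) = 28 / 7 = 4.

4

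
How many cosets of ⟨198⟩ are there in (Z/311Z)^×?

5

ord(198) | φ(311) = 311 − 1 = 310 = 2 · 5 · 31.
Divisors of 310: 1, 2, 5, 10, 31, 62, 155, 310.
Test each divisor d:
198^1 ≡ 198
198^2 ≡ 18
198^5 ≡ 86
198^10 ≡ 243
198^31 ≡ 310
198^62 ≡ 1
So ord_311(198) = 62, hence |⟨198⟩| = 62.
Index = |(Z/311Z)^×| / |⟨198⟩| = 310 / 62 = 5.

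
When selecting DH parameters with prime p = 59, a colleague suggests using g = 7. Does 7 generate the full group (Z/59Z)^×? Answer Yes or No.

No

φ(59) = 59 − 1 = 58 = 2 · 29.
It suffices to check that the order of 7 is not a proper divisor of 58: compute 7^(58/q) for q ∈ {2, 29}.
7^29 ≡ 1 (mod 59)  [q = 2: ≡ 1 ✗]
7^2 ≡ 49 (mod 59)  [q = 29: ≢ 1 ✓]
7^29 ≡ 1 shows ord(7) | 29, strictly less than φ(59); not a primitive root.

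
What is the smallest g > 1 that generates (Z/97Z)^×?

5

φ(97) = 97 − 1 = 96 = 2^5 · 3.
Test candidates g = 2, 3, … against the prime factors q ∈ {2, 3} of φ(97): g is a generator iff g^(96/q) ≢ 1 for every such q.
g = 2: 2^48 ≡ 1 — hits 1, so not a primitive root.
g = 3: 3^48 ≡ 1 — hits 1, so not a primitive root.
g = 4: 4^48 ≡ 1 — hits 1, so not a primitive root.
g = 5: 5^48 ≡ 96; 5^32 ≡ 35 — none is 1, so 5 is a primitive root.
Hence the least primitive root of 97 is 5.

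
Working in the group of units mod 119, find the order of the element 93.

24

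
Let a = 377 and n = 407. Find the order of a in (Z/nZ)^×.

Since 377 ∈ (Z/407Z)^×, its order divides φ(407) = φ(11·37) = (11−1)·(37−1) = 10·36 = 360 = 2^3 · 3^2 · 5.
Divisors of 360: 1, 2, 3, 4, 5, 6, 8, 9, 10, 12, 15, 18, 20, 24, 30, 36, 40, 45, 60, 72, 90, 120, 180, 360.
Compute 377^d (mod 407) for the divisors d until we hit 1:
377^1 ≡ 377 (mod 407)
377^2 ≡ 86 (mod 407)
377^3 ≡ 269 (mod 407)
377^4 ≡ 70 (mod 407)
377^5 ≡ 342 (mod 407)
377^6 ≡ 322 (mod 407)
377^8 ≡ 16 (mod 407)
377^9 ≡ 334 (mod 407)
377^10 ≡ 155 (mod 407)
377^12 ≡ 306 (mod 407)
377^15 ≡ 100 (mod 407)
377^18 ≡ 38 (mod 407)
377^20 ≡ 12 (mod 407)
377^24 ≡ 26 (mod 407)
377^30 ≡ 232 (mod 407)
377^36 ≡ 223 (mod 407)
377^40 ≡ 144 (mod 407)
377^45 ≡ 1 (mod 407) ✓
The smallest such exponent is 45, so the order of 377 is 45.

45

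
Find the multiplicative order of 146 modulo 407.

180

ord(146) | φ(407) = φ(11·37) = (11−1)·(37−1) = 10·36 = 360 = 2^3 · 3^2 · 5.
Divisors of 360: 1, 2, 3, 4, 5, 6, 8, 9, 10, 12, 15, 18, 20, 24, 30, 36, 40, 45, 60, 72, 90, 120, 180, 360.
Evaluate successive powers at the divisors of 360:
146^1 ≡ 146 (mod 407)
146^2 ≡ 152 (mod 407)
146^3 ≡ 214 (mod 407)
146^4 ≡ 312 (mod 407)
146^5 ≡ 375 (mod 407)
146^6 ≡ 212 (mod 407)
146^8 ≡ 71 (mod 407)
146^9 ≡ 191 (mod 407)
146^10 ≡ 210 (mod 407)
146^12 ≡ 174 (mod 407)
146^15 ≡ 199 (mod 407)
146^18 ≡ 258 (mod 407)
146^20 ≡ 144 (mod 407)
146^24 ≡ 158 (mod 407)
146^30 ≡ 122 (mod 407)
146^36 ≡ 223 (mod 407)
146^40 ≡ 386 (mod 407)
146^45 ≡ 265 (mod 407)
146^60 ≡ 232 (mod 407)
146^72 ≡ 75 (mod 407)
146^90 ≡ 221 (mod 407)
146^120 ≡ 100 (mod 407)
146^180 ≡ 1 (mod 407) ✓
So ord_407(146) = 180.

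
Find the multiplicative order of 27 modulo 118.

The order of 27 must divide φ(118) = φ(2)·φ(59) = 1·58 = 58 = 2 · 29.
Divisors of 58: 1, 2, 29, 58.
Compute 27^d (mod 118) for the divisors d until we hit 1:
27^1 ≡ 27 (mod 118)
27^2 ≡ 21 (mod 118)
27^29 ≡ 1 (mod 118) ✓
So ord_118(27) = 29.

29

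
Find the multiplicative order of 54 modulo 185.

36

Since 54 ∈ (Z/185Z)^×, its order divides φ(185) = φ(5·37) = (5−1)·(37−1) = 4·36 = 144 = 2^4 · 3^2.
Divisors of 144: 1, 2, 3, 4, 6, 8, 9, 12, 16, 18, 24, 36, 48, 72, 144.
Evaluate successive powers at the divisors of 144:
54^1 ≡ 54 (mod 185)
54^2 ≡ 141 (mod 185)
54^3 ≡ 29 (mod 185)
54^4 ≡ 86 (mod 185)
54^6 ≡ 101 (mod 185)
54^8 ≡ 181 (mod 185)
54^9 ≡ 154 (mod 185)
54^12 ≡ 26 (mod 185)
54^16 ≡ 16 (mod 185)
54^18 ≡ 36 (mod 185)
54^24 ≡ 121 (mod 185)
54^36 ≡ 1 (mod 185) ✓
The smallest such exponent is 36, so the order of 54 is 36.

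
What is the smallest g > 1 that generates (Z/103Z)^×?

5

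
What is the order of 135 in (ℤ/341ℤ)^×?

30

By Lagrange's theorem, ord_341(135) divides φ(341) = φ(11·31) = (11−1)·(31−1) = 10·30 = 300 = 2^2 · 3 · 5^2.
Divisors of 300: 1, 2, 3, 4, 5, 6, 10, 12, 15, 20, 25, 30, 50, 60, 75, 100, 150, 300.
Evaluate successive powers at the divisors of 300:
135^1 ≡ 135 (mod 341)
135^2 ≡ 152 (mod 341)
135^3 ≡ 60 (mod 341)
135^4 ≡ 257 (mod 341)
135^5 ≡ 254 (mod 341)
135^6 ≡ 190 (mod 341)
135^10 ≡ 67 (mod 341)
135^12 ≡ 295 (mod 341)
135^15 ≡ 309 (mod 341)
135^20 ≡ 56 (mod 341)
135^25 ≡ 243 (mod 341)
135^30 ≡ 1 (mod 341) ✓
So ord_341(135) = 30.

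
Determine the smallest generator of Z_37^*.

φ(37) = 37 − 1 = 36 = 2^2 · 3^2.
g is a primitive root iff g^(36/q) ≢ 1 (mod 37) for each prime q ∈ {2, 3}.
g = 2: 2^18 ≡ 36; 2^12 ≡ 26 — none is 1, so 2 is a primitive root.
The smallest primitive root modulo 37 is 2.

2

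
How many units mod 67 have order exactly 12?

φ(67) = 67 − 1 = 66 = 2 · 3 · 11.
In a cyclic group of order 66, there are φ(d) elements of order d for each divisor d of 66, and zero for non-divisors.
Here 66 is not a multiple of 12, so there are no elements of order 12.

0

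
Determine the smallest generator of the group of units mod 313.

10

φ(313) = 313 − 1 = 312 = 2^3 · 3 · 13.
g is a primitive root iff g^(312/q) ≢ 1 (mod 313) for each prime q ∈ {2, 3, 13}.
g = 2: 2^156 ≡ 1 — hits 1, so not a primitive root.
g = 3: 3^156 ≡ 1 — hits 1, so not a primitive root.
g = 4: 4^156 ≡ 1 — hits 1, so not a primitive root.
g = 5: 5^156 ≡ 312; 5^104 ≡ 1 — hits 1, so not a primitive root.
g = 6: 6^156 ≡ 1 — hits 1, so not a primitive root.
g = 7: 7^156 ≡ 312; 7^104 ≡ 1 — hits 1, so not a primitive root.
g = 8: 8^156 ≡ 1 — hits 1, so not a primitive root.
g = 9: 9^156 ≡ 1 — hits 1, so not a primitive root.
g = 10: 10^156 ≡ 312; 10^104 ≡ 214; 10^24 ≡ 103 — none is 1, so 10 is a primitive root.
Hence the least primitive root of 313 is 10.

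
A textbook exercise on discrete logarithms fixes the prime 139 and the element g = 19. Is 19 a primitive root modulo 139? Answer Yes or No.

Yes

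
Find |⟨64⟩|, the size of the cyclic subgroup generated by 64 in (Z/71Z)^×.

By Lagrange's theorem, ord_71(64) divides φ(71) = 71 − 1 = 70 = 2 · 5 · 7.
Divisors of 70: 1, 2, 5, 7, 10, 14, 35, 70.
Compute 64^d (mod 71) for the divisors d until we hit 1:
64^1 ≡ 64
64^2 ≡ 49
64^5 ≡ 20
64^7 ≡ 57
64^10 ≡ 45
64^14 ≡ 54
64^35 ≡ 1
Hence ord(64) = 35.

35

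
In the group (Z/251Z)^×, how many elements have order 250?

100

φ(251) = 251 − 1 = 250 = 2 · 5^3.
(Z/251Z)^× is cyclic (|G| = 250); a cyclic group of order m has exactly φ(d) elements of each order d | m, and none otherwise.
250 = 2 · 5^3 divides 250, and φ(250) = 100.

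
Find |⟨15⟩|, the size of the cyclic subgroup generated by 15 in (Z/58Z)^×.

28

The order of 15 must divide φ(58) = φ(2)·φ(29) = 1·28 = 28 = 2^2 · 7.
Divisors of 28: 1, 2, 4, 7, 14, 28.
Test each divisor d:
15^1 ≡ 15 (mod 58)
15^2 ≡ 51 (mod 58)
15^4 ≡ 49 (mod 58)
15^7 ≡ 17 (mod 58)
15^14 ≡ 57 (mod 58)
15^28 ≡ 1 (mod 58) ✓
Therefore the multiplicative order of 15 modulo 58 is 28.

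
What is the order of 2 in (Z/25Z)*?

The order of 2 must divide φ(25) = φ(5^2) = 5·(5−1) = 20 = 2^2 · 5.
Divisors of 20: 1, 2, 4, 5, 10, 20.
Check 2^d mod 25 for each divisor in increasing order:
2^1 ≡ 2 (mod 25)
2^2 ≡ 4 (mod 25)
2^4 ≡ 16 (mod 25)
2^5 ≡ 7 (mod 25)
2^10 ≡ 24 (mod 25)
2^20 ≡ 1 (mod 25) ✓
The smallest such exponent is 20, so the order of 2 is 20.

20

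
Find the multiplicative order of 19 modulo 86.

42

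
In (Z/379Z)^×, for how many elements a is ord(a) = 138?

φ(379) = 379 − 1 = 378 = 2 · 3^3 · 7.
In a cyclic group of order 378, there are φ(d) elements of order d for each divisor d of 378, and zero for non-divisors.
138 does not divide 378, so no element of (Z/379Z)^× has order 138.

0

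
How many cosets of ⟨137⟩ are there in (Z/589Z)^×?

6

The order of 137 must divide φ(589) = φ(19·31) = (19−1)·(31−1) = 18·30 = 540 = 2^2 · 3^3 · 5.
Divisors of 540: 1, 2, 3, 4, 5, 6, 9, 10, 12, 15, 18, 20, 27, 30, 36, 45, 54, 60, 90, 108, 135, 180, 270, 540.
Evaluate successive powers at the divisors of 540:
137^1 ≡ 137 (mod 589)
137^2 ≡ 510 (mod 589)
137^3 ≡ 368 (mod 589)
137^4 ≡ 351 (mod 589)
137^5 ≡ 378 (mod 589)
137^6 ≡ 543 (mod 589)
137^9 ≡ 153 (mod 589)
137^10 ≡ 346 (mod 589)
137^12 ≡ 349 (mod 589)
137^15 ≡ 30 (mod 589)
137^18 ≡ 438 (mod 589)
137^20 ≡ 149 (mod 589)
137^27 ≡ 457 (mod 589)
137^30 ≡ 311 (mod 589)
137^36 ≡ 419 (mod 589)
137^45 ≡ 495 (mod 589)
137^54 ≡ 343 (mod 589)
137^60 ≡ 125 (mod 589)
137^90 ≡ 1 (mod 589) ✓
Thus |⟨137⟩| = ord(137) = 90.
The index is φ(589) / ord(137) = 540 / 90 = 6.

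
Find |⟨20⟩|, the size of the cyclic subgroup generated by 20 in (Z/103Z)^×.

102

ord(20) | φ(103) = 103 − 1 = 102 = 2 · 3 · 17.
Divisors of 102: 1, 2, 3, 6, 17, 34, 51, 102.
Evaluate successive powers at the divisors of 102:
20^1 ≡ 20
20^2 ≡ 91
20^3 ≡ 69
20^6 ≡ 23
20^17 ≡ 47
20^34 ≡ 46
20^51 ≡ 102
20^102 ≡ 1
Therefore the multiplicative order of 20 modulo 103 is 102.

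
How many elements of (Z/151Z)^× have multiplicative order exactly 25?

φ(151) = 151 − 1 = 150 = 2 · 3 · 5^2.
Since (Z/151Z)^× is cyclic of order 150, the number of elements of order d is φ(d) when d | 150 and 0 otherwise.
25 = 5^2 divides 150, and φ(25) = 20.

20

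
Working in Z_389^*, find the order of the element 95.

By Lagrange's theorem, ord_389(95) divides φ(389) = 389 − 1 = 388 = 2^2 · 97.
Divisors of 388: 1, 2, 4, 97, 194, 388.
Evaluate successive powers at the divisors of 388:
95^1 ≡ 95
95^2 ≡ 78
95^4 ≡ 249
95^97 ≡ 388
95^194 ≡ 1
Therefore the multiplicative order of 95 modulo 389 is 194.

194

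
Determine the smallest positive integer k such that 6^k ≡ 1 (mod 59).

By Lagrange's theorem, ord_59(6) divides φ(59) = 59 − 1 = 58 = 2 · 29.
Divisors of 58: 1, 2, 29, 58.
Test each divisor d:
6^1 ≡ 6 (mod 59)
6^2 ≡ 36 (mod 59)
6^29 ≡ 58 (mod 59)
6^58 ≡ 1 (mod 59) ✓
So ord_59(6) = 58.

58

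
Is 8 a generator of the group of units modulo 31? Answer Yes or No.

No

φ(31) = 31 − 1 = 30 = 2 · 3 · 5.
It suffices to check that the order of 8 is not a proper divisor of 30: compute 8^(30/q) for q ∈ {2, 3, 5}.
8^15 ≡ 1 (mod 31)  [q = 2: ≡ 1 ✗]
8^10 ≡ 1 (mod 31)  [q = 3: ≡ 1 ✗]
8^6 ≡ 8 (mod 31)  [q = 5: ≢ 1 ✓]
The check at q = 2 fails, so 8 generates a proper subgroup.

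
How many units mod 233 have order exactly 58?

28

φ(233) = 233 − 1 = 232 = 2^3 · 29.
(Z/233Z)^× is cyclic (|G| = 232); a cyclic group of order m has exactly φ(d) elements of each order d | m, and none otherwise.
58 = 2 · 29 divides 232, and φ(58) = 28.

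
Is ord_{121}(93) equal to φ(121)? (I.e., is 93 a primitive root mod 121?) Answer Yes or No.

φ(121) = φ(11^2) = 11·(11−1) = 110 = 2 · 5 · 11.
93 is a primitive root mod 121 iff 93^(φ(121)/q) ≢ 1 for every prime q | φ(121), i.e. q ∈ {2, 5, 11}.
93^55 ≡ 1 (mod 121)  [q = 2: ≡ 1 ✗]
93^22 ≡ 3 (mod 121)  [q = 5: ≢ 1 ✓]
93^10 ≡ 12 (mod 121)  [q = 11: ≢ 1 ✓]
Since 93^55 ≡ 1, the order of 93 divides 55 < 110, so 93 is not a primitive root.

No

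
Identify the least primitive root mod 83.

φ(83) = 83 − 1 = 82 = 2 · 41.
Test candidates g = 2, 3, … against the prime factors q ∈ {2, 41} of φ(83): g is a generator iff g^(82/q) ≢ 1 for every such q.
g = 2: 2^41 ≡ 82; 2^2 ≡ 4 — none is 1, so 2 is a primitive root.
Hence the least primitive root of 83 is 2.

2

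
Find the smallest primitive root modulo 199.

3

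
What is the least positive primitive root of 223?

3

φ(223) = 223 − 1 = 222 = 2 · 3 · 37.
g is a primitive root iff g^(222/q) ≢ 1 (mod 223) for each prime q ∈ {2, 3, 37}.
g = 2: 2^111 ≡ 1 — hits 1, so not a primitive root.
g = 3: 3^111 ≡ 222; 3^74 ≡ 183; 3^6 ≡ 60 — none is 1, so 3 is a primitive root.
Hence the least primitive root of 223 is 3.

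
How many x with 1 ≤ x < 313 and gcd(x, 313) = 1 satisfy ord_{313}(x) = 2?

1

φ(313) = 313 − 1 = 312 = 2^3 · 3 · 13.
(Z/313Z)^× is cyclic (|G| = 312); a cyclic group of order m has exactly φ(d) elements of each order d | m, and none otherwise.
2 | 312, and φ(2) = 2 − 1 = 1.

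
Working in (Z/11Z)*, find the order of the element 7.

10

The order of 7 must divide φ(11) = 11 − 1 = 10 = 2 · 5.
Divisors of 10: 1, 2, 5, 10.
Test each divisor d:
7^1 ≡ 7 (mod 11)
7^2 ≡ 5 (mod 11)
7^5 ≡ 10 (mod 11)
7^10 ≡ 1 (mod 11) ✓
So ord_11(7) = 10.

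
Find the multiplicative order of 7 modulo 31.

ord(7) | φ(31) = 31 − 1 = 30 = 2 · 3 · 5.
Divisors of 30: 1, 2, 3, 5, 6, 10, 15, 30.
Evaluate successive powers at the divisors of 30:
7^1 ≡ 7
7^2 ≡ 18
7^3 ≡ 2
7^5 ≡ 5
7^6 ≡ 4
7^10 ≡ 25
7^15 ≡ 1
The smallest such exponent is 15, so the order of 7 is 15.

15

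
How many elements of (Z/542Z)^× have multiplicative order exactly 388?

0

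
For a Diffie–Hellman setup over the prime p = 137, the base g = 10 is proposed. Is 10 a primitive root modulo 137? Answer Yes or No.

φ(137) = 137 − 1 = 136 = 2^3 · 17.
An element g generates (Z/137Z)^× iff g^(136/q) ≢ 1 (mod 137) for each prime q ∈ {2, 17}.
10^68 ≡ 136 (mod 137)  [q = 2: ≢ 1 ✓]
10^8 ≡ 1 (mod 137)  [q = 17: ≡ 1 ✗]
10^8 ≡ 1 shows ord(10) | 8, strictly less than φ(137); not a primitive root.

No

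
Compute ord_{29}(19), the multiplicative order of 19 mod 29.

28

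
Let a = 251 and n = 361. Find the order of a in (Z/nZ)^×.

Since 251 ∈ (Z/361Z)^×, its order divides φ(361) = φ(19^2) = 19·(19−1) = 342 = 2 · 3^2 · 19.
Divisors of 342: 1, 2, 3, 6, 9, 18, 19, 38, 57, 114, 171, 342.
Check 251^d mod 361 for each divisor in increasing order:
251^1 ≡ 251
251^2 ≡ 187
251^3 ≡ 7
251^6 ≡ 49
251^9 ≡ 343
251^18 ≡ 324
251^19 ≡ 99
251^38 ≡ 54
251^57 ≡ 292
251^114 ≡ 68
251^171 ≡ 1
Therefore the multiplicative order of 251 modulo 361 is 171.

171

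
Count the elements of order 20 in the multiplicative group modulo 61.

φ(61) = 61 − 1 = 60 = 2^2 · 3 · 5.
Since (Z/61Z)^× is cyclic of order 60, the number of elements of order d is φ(d) when d | 60 and 0 otherwise.
20 = 2^2 · 5 divides 60, and φ(20) = 8.

8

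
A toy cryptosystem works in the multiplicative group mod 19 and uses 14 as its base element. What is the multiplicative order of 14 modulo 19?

18

ord(14) | φ(19) = 19 − 1 = 18 = 2 · 3^2.
Divisors of 18: 1, 2, 3, 6, 9, 18.
Compute 14^d (mod 19) for the divisors d until we hit 1:
14^1 ≡ 14 (mod 19)
14^2 ≡ 6 (mod 19)
14^3 ≡ 8 (mod 19)
14^6 ≡ 7 (mod 19)
14^9 ≡ 18 (mod 19)
14^18 ≡ 1 (mod 19) ✓
Therefore the multiplicative order of 14 modulo 19 is 18.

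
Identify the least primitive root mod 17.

φ(17) = 17 − 1 = 16 = 2^4.
g is a primitive root iff g^(16/q) ≢ 1 (mod 17) for each prime q ∈ {2}.
g = 2: 2^8 ≡ 1 — hits 1, so not a primitive root.
g = 3: 3^8 ≡ 16 — none is 1, so 3 is a primitive root.
The smallest primitive root modulo 17 is 3.

3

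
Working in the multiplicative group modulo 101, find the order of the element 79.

The order of 79 must divide φ(101) = 101 − 1 = 100 = 2^2 · 5^2.
Divisors of 100: 1, 2, 4, 5, 10, 20, 25, 50, 100.
Check 79^d mod 101 for each divisor in increasing order:
79^1 ≡ 79 (mod 101)
79^2 ≡ 80 (mod 101)
79^4 ≡ 37 (mod 101)
79^5 ≡ 95 (mod 101)
79^10 ≡ 36 (mod 101)
79^20 ≡ 84 (mod 101)
79^25 ≡ 1 (mod 101) ✓
Hence ord(79) = 25.

25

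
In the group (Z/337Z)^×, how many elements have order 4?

φ(337) = 337 − 1 = 336 = 2^4 · 3 · 7.
Since (Z/337Z)^× is cyclic of order 336, the number of elements of order d is φ(d) when d | 336 and 0 otherwise.
4 = 2^2 divides 336, and φ(4) = 2.

2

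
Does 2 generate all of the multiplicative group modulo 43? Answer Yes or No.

No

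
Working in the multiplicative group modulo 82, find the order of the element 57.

Since 57 ∈ (Z/82Z)^×, its order divides φ(82) = φ(2)·φ(41) = 1·40 = 40 = 2^3 · 5.
Divisors of 40: 1, 2, 4, 5, 8, 10, 20, 40.
Evaluate successive powers at the divisors of 40:
57^1 ≡ 57
57^2 ≡ 51
57^4 ≡ 59
57^5 ≡ 1
So ord_82(57) = 5.

5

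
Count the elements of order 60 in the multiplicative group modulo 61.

16

φ(61) = 61 − 1 = 60 = 2^2 · 3 · 5.
Since (Z/61Z)^× is cyclic of order 60, the number of elements of order d is φ(d) when d | 60 and 0 otherwise.
60 = 2^2 · 3 · 5 divides 60, and φ(60) = 16.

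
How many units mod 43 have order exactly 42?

12

φ(43) = 43 − 1 = 42 = 2 · 3 · 7.
Since (Z/43Z)^× is cyclic of order 42, the number of elements of order d is φ(d) when d | 42 and 0 otherwise.
42 = 2 · 3 · 7 divides 42, and φ(42) = 12.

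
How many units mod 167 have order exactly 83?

82

φ(167) = 167 − 1 = 166 = 2 · 83.
In a cyclic group of order 166, there are φ(d) elements of order d for each divisor d of 166, and zero for non-divisors.
83 | 166, and φ(83) = 83 − 1 = 82.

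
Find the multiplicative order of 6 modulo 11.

10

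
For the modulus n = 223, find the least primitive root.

3

φ(223) = 223 − 1 = 222 = 2 · 3 · 37.
Test candidates g = 2, 3, … against the prime factors q ∈ {2, 3, 37} of φ(223): g is a generator iff g^(222/q) ≢ 1 for every such q.
g = 2: 2^111 ≡ 1 — hits 1, so not a primitive root.
g = 3: 3^111 ≡ 222; 3^74 ≡ 183; 3^6 ≡ 60 — none is 1, so 3 is a primitive root.
The smallest primitive root modulo 223 is 3.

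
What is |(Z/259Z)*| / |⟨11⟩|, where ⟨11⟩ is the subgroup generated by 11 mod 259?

36

ord(11) | φ(259) = φ(7·37) = (7−1)·(37−1) = 6·36 = 216 = 2^3 · 3^3.
Divisors of 216: 1, 2, 3, 4, 6, 8, 9, 12, 18, 24, 27, 36, 54, 72, 108, 216.
Compute 11^d (mod 259) for the divisors d until we hit 1:
11^1 ≡ 11 (mod 259)
11^2 ≡ 121 (mod 259)
11^3 ≡ 36 (mod 259)
11^4 ≡ 137 (mod 259)
11^6 ≡ 1 (mod 259) ✓
Thus |⟨11⟩| = ord(11) = 6.
[(Z/259Z)^× : ⟨11⟩] = 216/6 = 36.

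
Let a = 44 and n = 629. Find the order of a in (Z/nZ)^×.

144

The order of 44 must divide φ(629) = φ(17·37) = (17−1)·(37−1) = 16·36 = 576 = 2^6 · 3^2.
Divisors of 576: 1, 2, 3, 4, 6, 8, 9, 12, 16, 18, 24, 32, 36, 48, 64, 72, 96, 144, 192, 288, 576.
Compute 44^d (mod 629) for the divisors d until we hit 1:
44^1 ≡ 44 (mod 629)
44^2 ≡ 49 (mod 629)
44^3 ≡ 269 (mod 629)
44^4 ≡ 514 (mod 629)
44^6 ≡ 26 (mod 629)
44^8 ≡ 16 (mod 629)
44^9 ≡ 75 (mod 629)
44^12 ≡ 47 (mod 629)
44^16 ≡ 256 (mod 629)
44^18 ≡ 593 (mod 629)
44^24 ≡ 322 (mod 629)
44^32 ≡ 120 (mod 629)
44^36 ≡ 38 (mod 629)
44^48 ≡ 528 (mod 629)
44^64 ≡ 562 (mod 629)
44^72 ≡ 186 (mod 629)
44^96 ≡ 137 (mod 629)
44^144 ≡ 1 (mod 629) ✓
Therefore the multiplicative order of 44 modulo 629 is 144.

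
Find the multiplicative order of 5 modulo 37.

By Lagrange's theorem, ord_37(5) divides φ(37) = 37 − 1 = 36 = 2^2 · 3^2.
Divisors of 36: 1, 2, 3, 4, 6, 9, 12, 18, 36.
Check 5^d mod 37 for each divisor in increasing order:
5^1 ≡ 5
5^2 ≡ 25
5^3 ≡ 14
5^4 ≡ 33
5^6 ≡ 11
5^9 ≡ 6
5^12 ≡ 10
5^18 ≡ 36
5^36 ≡ 1
So ord_37(5) = 36.

36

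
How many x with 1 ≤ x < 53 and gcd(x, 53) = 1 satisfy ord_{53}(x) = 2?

φ(53) = 53 − 1 = 52 = 2^2 · 13.
Since (Z/53Z)^× is cyclic of order 52, the number of elements of order d is φ(d) when d | 52 and 0 otherwise.
2 | 52, and φ(2) = 2 − 1 = 1.

1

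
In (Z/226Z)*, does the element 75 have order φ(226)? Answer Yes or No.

Yes

φ(226) = φ(2)·φ(113) = 1·112 = 112 = 2^4 · 7.
Test 75^(112/q) mod 226 for each prime factor q of 112:
75^56 ≡ 225 (mod 226)  [q = 2: ≢ 1 ✓]
75^16 ≡ 143 (mod 226)  [q = 7: ≢ 1 ✓]
None equal 1, so ord_226(75) = 112: 75 is a primitive root.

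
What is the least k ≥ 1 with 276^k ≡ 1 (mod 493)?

28

The order of 276 must divide φ(493) = φ(17·29) = (17−1)·(29−1) = 16·28 = 448 = 2^6 · 7.
Divisors of 448: 1, 2, 4, 7, 8, 14, 16, 28, 32, 56, 64, 112, 224, 448.
Check 276^d mod 493 for each divisor in increasing order:
276^1 ≡ 276 (mod 493)
276^2 ≡ 254 (mod 493)
276^4 ≡ 426 (mod 493)
276^7 ≡ 336 (mod 493)
276^8 ≡ 52 (mod 493)
276^14 ≡ 492 (mod 493)
276^16 ≡ 239 (mod 493)
276^28 ≡ 1 (mod 493) ✓
So ord_493(276) = 28.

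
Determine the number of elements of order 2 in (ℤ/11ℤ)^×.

φ(11) = 11 − 1 = 10 = 2 · 5.
In a cyclic group of order 10, there are φ(d) elements of order d for each divisor d of 10, and zero for non-divisors.
2 | 10, and φ(2) = 2 − 1 = 1.

1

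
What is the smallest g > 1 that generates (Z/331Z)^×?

3

φ(331) = 331 − 1 = 330 = 2 · 3 · 5 · 11.
Test candidates g = 2, 3, … against the prime factors q ∈ {2, 3, 5, 11} of φ(331): g is a generator iff g^(330/q) ≢ 1 for every such q.
g = 2: 2^165 ≡ 330; 2^110 ≡ 299; 2^66 ≡ 64; 2^30 ≡ 1 — hits 1, so not a primitive root.
g = 3: 3^165 ≡ 330; 3^110 ≡ 299; 3^66 ≡ 64; 3^30 ≡ 270 — none is 1, so 3 is a primitive root.
So 3 is the smallest generator of (Z/331Z)^×.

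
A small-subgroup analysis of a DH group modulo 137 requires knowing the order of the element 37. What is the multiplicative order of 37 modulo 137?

4

By Lagrange's theorem, ord_137(37) divides φ(137) = 137 − 1 = 136 = 2^3 · 17.
Divisors of 136: 1, 2, 4, 8, 17, 34, 68, 136.
Evaluate successive powers at the divisors of 136:
37^1 ≡ 37 (mod 137)
37^2 ≡ 136 (mod 137)
37^4 ≡ 1 (mod 137) ✓
The smallest such exponent is 4, so the order of 37 is 4.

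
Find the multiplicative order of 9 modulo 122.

5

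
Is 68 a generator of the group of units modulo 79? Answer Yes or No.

φ(79) = 79 − 1 = 78 = 2 · 3 · 13.
An element g generates (Z/79Z)^× iff g^(78/q) ≢ 1 (mod 79) for each prime q ∈ {2, 3, 13}.
68^39 ≡ 78 (mod 79)  [q = 2: ≢ 1 ✓]
68^26 ≡ 55 (mod 79)  [q = 3: ≢ 1 ✓]
68^6 ≡ 65 (mod 79)  [q = 13: ≢ 1 ✓]
Every test exponent gives a nontrivial residue, hence 68 generates the full group.

Yes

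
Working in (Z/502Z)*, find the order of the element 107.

250

Since 107 ∈ (Z/502Z)^×, its order divides φ(502) = φ(2)·φ(251) = 1·250 = 250 = 2 · 5^3.
Divisors of 250: 1, 2, 5, 10, 25, 50, 125, 250.
Evaluate successive powers at the divisors of 250:
107^1 ≡ 107 (mod 502)
107^2 ≡ 405 (mod 502)
107^5 ≡ 253 (mod 502)
107^10 ≡ 255 (mod 502)
107^25 ≡ 283 (mod 502)
107^50 ≡ 271 (mod 502)
107^125 ≡ 501 (mod 502)
107^250 ≡ 1 (mod 502) ✓
Therefore the multiplicative order of 107 modulo 502 is 250.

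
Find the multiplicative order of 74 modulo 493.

112

Since 74 ∈ (Z/493Z)^×, its order divides φ(493) = φ(17·29) = (17−1)·(29−1) = 16·28 = 448 = 2^6 · 7.
Divisors of 448: 1, 2, 4, 7, 8, 14, 16, 28, 32, 56, 64, 112, 224, 448.
Compute 74^d (mod 493) for the divisors d until we hit 1:
74^1 ≡ 74 (mod 493)
74^2 ≡ 53 (mod 493)
74^4 ≡ 344 (mod 493)
74^7 ≡ 320 (mod 493)
74^8 ≡ 16 (mod 493)
74^14 ≡ 349 (mod 493)
74^16 ≡ 256 (mod 493)
74^28 ≡ 30 (mod 493)
74^32 ≡ 460 (mod 493)
74^56 ≡ 407 (mod 493)
74^64 ≡ 103 (mod 493)
74^112 ≡ 1 (mod 493) ✓
So ord_493(74) = 112.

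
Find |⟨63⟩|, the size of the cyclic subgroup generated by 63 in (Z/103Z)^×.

51

The order of 63 must divide φ(103) = 103 − 1 = 102 = 2 · 3 · 17.
Divisors of 102: 1, 2, 3, 6, 17, 34, 51, 102.
Compute 63^d (mod 103) for the divisors d until we hit 1:
63^1 ≡ 63
63^2 ≡ 55
63^3 ≡ 66
63^6 ≡ 30
63^17 ≡ 46
63^34 ≡ 56
63^51 ≡ 1
Hence ord(63) = 51.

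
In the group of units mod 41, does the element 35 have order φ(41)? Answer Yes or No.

Yes

φ(41) = 41 − 1 = 40 = 2^3 · 5.
35 is a primitive root mod 41 iff 35^(φ(41)/q) ≢ 1 for every prime q | φ(41), i.e. q ∈ {2, 5}.
35^20 ≡ 40 (mod 41)  [q = 2: ≢ 1 ✓]
35^8 ≡ 10 (mod 41)  [q = 5: ≢ 1 ✓]
All checks pass, so 35 has order 40 and is a primitive root modulo 41.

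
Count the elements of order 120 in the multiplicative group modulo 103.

φ(103) = 103 − 1 = 102 = 2 · 3 · 17.
In a cyclic group of order 102, there are φ(d) elements of order d for each divisor d of 102, and zero for non-divisors.
Since 120 ∤ 102, the count is 0.

0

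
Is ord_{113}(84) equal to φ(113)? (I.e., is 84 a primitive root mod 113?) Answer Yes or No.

φ(113) = 113 − 1 = 112 = 2^4 · 7.
84 is a primitive root mod 113 iff 84^(φ(113)/q) ≢ 1 for every prime q | φ(113), i.e. q ∈ {2, 7}.
84^56 ≡ 112 (mod 113)  [q = 2: ≢ 1 ✓]
84^16 ≡ 109 (mod 113)  [q = 7: ≢ 1 ✓]
None equal 1, so ord_113(84) = 112: 84 is a primitive root.

Yes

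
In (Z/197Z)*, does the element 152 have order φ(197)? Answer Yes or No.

Yes

φ(197) = 197 − 1 = 196 = 2^2 · 7^2.
An element g generates (Z/197Z)^× iff g^(196/q) ≢ 1 (mod 197) for each prime q ∈ {2, 7}.
152^98 ≡ 196 (mod 197)  [q = 2: ≢ 1 ✓]
152^28 ≡ 191 (mod 197)  [q = 7: ≢ 1 ✓]
All checks pass, so 152 has order 196 and is a primitive root modulo 197.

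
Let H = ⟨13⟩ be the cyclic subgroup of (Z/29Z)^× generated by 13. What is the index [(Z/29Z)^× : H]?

The order of 13 must divide φ(29) = 29 − 1 = 28 = 2^2 · 7.
Divisors of 28: 1, 2, 4, 7, 14, 28.
Check 13^d mod 29 for each divisor in increasing order:
13^1 ≡ 13 (mod 29)
13^2 ≡ 24 (mod 29)
13^4 ≡ 25 (mod 29)
13^7 ≡ 28 (mod 29)
13^14 ≡ 1 (mod 29) ✓
So ord_29(13) = 14, hence |⟨13⟩| = 14.
[(Z/29Z)^× : ⟨13⟩] = 28/14 = 2.

2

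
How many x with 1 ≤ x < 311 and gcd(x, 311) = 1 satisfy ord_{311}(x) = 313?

φ(311) = 311 − 1 = 310 = 2 · 5 · 31.
(Z/311Z)^× is cyclic (|G| = 310); a cyclic group of order m has exactly φ(d) elements of each order d | m, and none otherwise.
Here 310 is not a multiple of 313, so there are no elements of order 313.

0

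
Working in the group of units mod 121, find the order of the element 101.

ord(101) | φ(121) = φ(11^2) = 11·(11−1) = 110 = 2 · 5 · 11.
Divisors of 110: 1, 2, 5, 10, 11, 22, 55, 110.
Check 101^d mod 121 for each divisor in increasing order:
101^1 ≡ 101 (mod 121)
101^2 ≡ 37 (mod 121)
101^5 ≡ 87 (mod 121)
101^10 ≡ 67 (mod 121)
101^11 ≡ 112 (mod 121)
101^22 ≡ 81 (mod 121)
101^55 ≡ 120 (mod 121)
101^110 ≡ 1 (mod 121) ✓
Hence ord(101) = 110.

110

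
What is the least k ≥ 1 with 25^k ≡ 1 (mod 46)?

11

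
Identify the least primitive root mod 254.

3

φ(254) = φ(2)·φ(127) = 1·126 = 126 = 2 · 3^2 · 7.
g is a primitive root iff g^(126/q) ≢ 1 (mod 254) for each prime q ∈ {2, 3, 7}.
g = 2: gcd(2, 254) = 2 > 1, not a unit — skip.
g = 3: 3^63 ≡ 253; 3^42 ≡ 107; 3^18 ≡ 131 — none is 1, so 3 is a primitive root.
So 3 is the smallest generator of (Z/254Z)^×.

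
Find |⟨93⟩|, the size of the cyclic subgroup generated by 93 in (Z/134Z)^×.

33

ord(93) | φ(134) = φ(2)·φ(67) = 1·66 = 66 = 2 · 3 · 11.
Divisors of 66: 1, 2, 3, 6, 11, 22, 33, 66.
Test each divisor d:
93^1 ≡ 93
93^2 ≡ 73
93^3 ≡ 89
93^6 ≡ 15
93^11 ≡ 37
93^22 ≡ 29
93^33 ≡ 1
The smallest such exponent is 33, so the order of 93 is 33.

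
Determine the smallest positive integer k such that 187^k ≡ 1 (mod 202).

ord(187) | φ(202) = φ(2)·φ(101) = 1·100 = 100 = 2^2 · 5^2.
Divisors of 100: 1, 2, 4, 5, 10, 20, 25, 50, 100.
Compute 187^d (mod 202) for the divisors d until we hit 1:
187^1 ≡ 187
187^2 ≡ 23
187^4 ≡ 125
187^5 ≡ 145
187^10 ≡ 17
187^20 ≡ 87
187^25 ≡ 91
187^50 ≡ 201
187^100 ≡ 1
Therefore the multiplicative order of 187 modulo 202 is 100.

100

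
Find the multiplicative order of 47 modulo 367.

61

The order of 47 must divide φ(367) = 367 − 1 = 366 = 2 · 3 · 61.
Divisors of 366: 1, 2, 3, 6, 61, 122, 183, 366.
Evaluate successive powers at the divisors of 366:
47^1 ≡ 47 (mod 367)
47^2 ≡ 7 (mod 367)
47^3 ≡ 329 (mod 367)
47^6 ≡ 343 (mod 367)
47^61 ≡ 1 (mod 367) ✓
So ord_367(47) = 61.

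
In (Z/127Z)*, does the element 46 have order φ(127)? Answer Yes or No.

Yes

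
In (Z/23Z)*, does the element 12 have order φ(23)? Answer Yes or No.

No

φ(23) = 23 − 1 = 22 = 2 · 11.
12 is a primitive root mod 23 iff 12^(φ(23)/q) ≢ 1 for every prime q | φ(23), i.e. q ∈ {2, 11}.
12^11 ≡ 1 (mod 23)  [q = 2: ≡ 1 ✗]
12^2 ≡ 6 (mod 23)  [q = 11: ≢ 1 ✓]
The check at q = 2 fails, so 12 generates a proper subgroup.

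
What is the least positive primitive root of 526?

φ(526) = φ(2)·φ(263) = 1·262 = 262 = 2 · 131.
g is a primitive root iff g^(262/q) ≢ 1 (mod 526) for each prime q ∈ {2, 131}.
g = 2: gcd(2, 526) = 2 > 1, not a unit — skip.
g = 3: 3^131 ≡ 1 — hits 1, so not a primitive root.
g = 4: gcd(4, 526) = 2 > 1, not a unit — skip.
g = 5: 5^131 ≡ 525; 5^2 ≡ 25 — none is 1, so 5 is a primitive root.
The smallest primitive root modulo 526 is 5.

5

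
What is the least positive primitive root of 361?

φ(361) = φ(19^2) = 19·(19−1) = 342 = 2 · 3^2 · 19.
g is a primitive root iff g^(342/q) ≢ 1 (mod 361) for each prime q ∈ {2, 3, 19}.
g = 2: 2^171 ≡ 360; 2^114 ≡ 292; 2^18 ≡ 58 — none is 1, so 2 is a primitive root.
Hence the least primitive root of 361 is 2.

2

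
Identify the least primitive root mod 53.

2

φ(53) = 53 − 1 = 52 = 2^2 · 13.
g is a primitive root iff g^(52/q) ≢ 1 (mod 53) for each prime q ∈ {2, 13}.
g = 2: 2^26 ≡ 52; 2^4 ≡ 16 — none is 1, so 2 is a primitive root.
The smallest primitive root modulo 53 is 2.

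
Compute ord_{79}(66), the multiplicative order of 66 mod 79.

78

Since 66 ∈ (Z/79Z)^×, its order divides φ(79) = 79 − 1 = 78 = 2 · 3 · 13.
Divisors of 78: 1, 2, 3, 6, 13, 26, 39, 78.
Check 66^d mod 79 for each divisor in increasing order:
66^1 ≡ 66
66^2 ≡ 11
66^3 ≡ 15
66^6 ≡ 67
66^13 ≡ 24
66^26 ≡ 23
66^39 ≡ 78
66^78 ≡ 1
Therefore the multiplicative order of 66 modulo 79 is 78.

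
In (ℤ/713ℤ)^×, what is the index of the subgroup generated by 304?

10

The order of 304 must divide φ(713) = φ(23·31) = (23−1)·(31−1) = 22·30 = 660 = 2^2 · 3 · 5 · 11.
Divisors of 660: 1, 2, 3, 4, 5, 6, 10, 11, 12, 15, 20, 22, 30, 33, 44, 55, 60, 66, 110, 132, 165, 220, 330, 660.
Evaluate successive powers at the divisors of 660:
304^1 ≡ 304
304^2 ≡ 439
304^3 ≡ 125
304^4 ≡ 211
304^5 ≡ 687
304^6 ≡ 652
304^10 ≡ 676
304^11 ≡ 160
304^12 ≡ 156
304^15 ≡ 249
304^20 ≡ 656
304^22 ≡ 645
304^30 ≡ 683
304^33 ≡ 528
304^44 ≡ 346
304^55 ≡ 459
304^60 ≡ 187
304^66 ≡ 1
The order of 304 is 66, so the subgroup it generates has 66 elements.
The index is φ(713) / ord(304) = 660 / 66 = 10.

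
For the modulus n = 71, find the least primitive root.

φ(71) = 71 − 1 = 70 = 2 · 5 · 7.
Test candidates g = 2, 3, … against the prime factors q ∈ {2, 5, 7} of φ(71): g is a generator iff g^(70/q) ≢ 1 for every such q.
g = 2: 2^35 ≡ 1 — hits 1, so not a primitive root.
g = 3: 3^35 ≡ 1 — hits 1, so not a primitive root.
g = 4: 4^35 ≡ 1 — hits 1, so not a primitive root.
g = 5: 5^35 ≡ 1 — hits 1, so not a primitive root.
g = 6: 6^35 ≡ 1 — hits 1, so not a primitive root.
g = 7: 7^35 ≡ 70; 7^14 ≡ 54; 7^10 ≡ 45 — none is 1, so 7 is a primitive root.
Hence the least primitive root of 71 is 7.

7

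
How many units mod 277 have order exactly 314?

0

φ(277) = 277 − 1 = 276 = 2^2 · 3 · 23.
In a cyclic group of order 276, there are φ(d) elements of order d for each divisor d of 276, and zero for non-divisors.
Since 314 ∤ 276, the count is 0.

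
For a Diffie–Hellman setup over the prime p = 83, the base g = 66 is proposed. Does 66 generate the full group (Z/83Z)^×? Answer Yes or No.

Yes

φ(83) = 83 − 1 = 82 = 2 · 41.
It suffices to check that the order of 66 is not a proper divisor of 82: compute 66^(82/q) for q ∈ {2, 41}.
66^41 ≡ 82 (mod 83)  [q = 2: ≢ 1 ✓]
66^2 ≡ 40 (mod 83)  [q = 41: ≢ 1 ✓]
All checks pass, so 66 has order 82 and is a primitive root modulo 83.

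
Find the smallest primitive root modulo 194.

5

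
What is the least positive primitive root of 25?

2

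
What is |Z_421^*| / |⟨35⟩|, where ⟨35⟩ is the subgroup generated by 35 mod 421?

The order of 35 must divide φ(421) = 421 − 1 = 420 = 2^2 · 3 · 5 · 7.
Divisors of 420: 1, 2, 3, 4, 5, 6, 7, 10, 12, 14, 15, 20, 21, 28, 30, 35, 42, 60, 70, 84, 105, 140, 210, 420.
Compute 35^d (mod 421) for the divisors d until we hit 1:
35^1 ≡ 35 (mod 421)
35^2 ≡ 383 (mod 421)
35^3 ≡ 354 (mod 421)
35^4 ≡ 181 (mod 421)
35^5 ≡ 20 (mod 421)
35^6 ≡ 279 (mod 421)
35^7 ≡ 82 (mod 421)
35^10 ≡ 400 (mod 421)
35^12 ≡ 377 (mod 421)
35^14 ≡ 409 (mod 421)
35^15 ≡ 1 (mod 421) ✓
The order of 35 is 15, so the subgroup it generates has 15 elements.
Index = |(Z/421Z)^×| / |⟨35⟩| = 420 / 15 = 28.

28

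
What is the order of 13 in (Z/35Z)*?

ord(13) | φ(35) = φ(5·7) = (5−1)·(7−1) = 4·6 = 24 = 2^3 · 3.
Divisors of 24: 1, 2, 3, 4, 6, 8, 12, 24.
Test each divisor d:
13^1 ≡ 13 (mod 35)
13^2 ≡ 29 (mod 35)
13^3 ≡ 27 (mod 35)
13^4 ≡ 1 (mod 35) ✓
Therefore the multiplicative order of 13 modulo 35 is 4.

4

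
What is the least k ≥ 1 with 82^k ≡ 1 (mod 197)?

196

Since 82 ∈ (Z/197Z)^×, its order divides φ(197) = 197 − 1 = 196 = 2^2 · 7^2.
Divisors of 196: 1, 2, 4, 7, 14, 28, 49, 98, 196.
Compute 82^d (mod 197) for the divisors d until we hit 1:
82^1 ≡ 82 (mod 197)
82^2 ≡ 26 (mod 197)
82^4 ≡ 85 (mod 197)
82^7 ≡ 177 (mod 197)
82^14 ≡ 6 (mod 197)
82^28 ≡ 36 (mod 197)
82^49 ≡ 14 (mod 197)
82^98 ≡ 196 (mod 197)
82^196 ≡ 1 (mod 197) ✓
So ord_197(82) = 196.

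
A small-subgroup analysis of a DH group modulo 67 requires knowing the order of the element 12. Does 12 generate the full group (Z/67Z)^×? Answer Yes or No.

φ(67) = 67 − 1 = 66 = 2 · 3 · 11.
It suffices to check that the order of 12 is not a proper divisor of 66: compute 12^(66/q) for q ∈ {2, 3, 11}.
12^33 ≡ 66 (mod 67)  [q = 2: ≢ 1 ✓]
12^22 ≡ 29 (mod 67)  [q = 3: ≢ 1 ✓]
12^6 ≡ 62 (mod 67)  [q = 11: ≢ 1 ✓]
None equal 1, so ord_67(12) = 66: 12 is a primitive root.

Yes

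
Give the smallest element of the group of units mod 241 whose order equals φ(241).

φ(241) = 241 − 1 = 240 = 2^4 · 3 · 5.
g is a primitive root iff g^(240/q) ≢ 1 (mod 241) for each prime q ∈ {2, 3, 5}.
g = 2: 2^120 ≡ 1 — hits 1, so not a primitive root.
g = 3: 3^120 ≡ 1 — hits 1, so not a primitive root.
g = 4: 4^120 ≡ 1 — hits 1, so not a primitive root.
g = 5: 5^120 ≡ 1 — hits 1, so not a primitive root.
g = 6: 6^120 ≡ 1 — hits 1, so not a primitive root.
g = 7: 7^120 ≡ 240; 7^80 ≡ 15; 7^48 ≡ 91 — none is 1, so 7 is a primitive root.
The smallest primitive root modulo 241 is 7.

7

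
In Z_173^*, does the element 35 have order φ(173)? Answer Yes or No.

No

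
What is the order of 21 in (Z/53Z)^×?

ord(21) | φ(53) = 53 − 1 = 52 = 2^2 · 13.
Divisors of 52: 1, 2, 4, 13, 26, 52.
Evaluate successive powers at the divisors of 52:
21^1 ≡ 21 (mod 53)
21^2 ≡ 17 (mod 53)
21^4 ≡ 24 (mod 53)
21^13 ≡ 23 (mod 53)
21^26 ≡ 52 (mod 53)
21^52 ≡ 1 (mod 53) ✓
Hence ord(21) = 52.

52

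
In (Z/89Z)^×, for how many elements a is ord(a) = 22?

φ(89) = 89 − 1 = 88 = 2^3 · 11.
In a cyclic group of order 88, there are φ(d) elements of order d for each divisor d of 88, and zero for non-divisors.
22 = 2 · 11 divides 88, and φ(22) = 10.

10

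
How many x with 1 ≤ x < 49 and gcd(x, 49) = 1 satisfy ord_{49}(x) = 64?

0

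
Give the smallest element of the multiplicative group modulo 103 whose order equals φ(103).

5

φ(103) = 103 − 1 = 102 = 2 · 3 · 17.
Test candidates g = 2, 3, … against the prime factors q ∈ {2, 3, 17} of φ(103): g is a generator iff g^(102/q) ≢ 1 for every such q.
g = 2: 2^51 ≡ 1 — hits 1, so not a primitive root.
g = 3: 3^51 ≡ 102; 3^34 ≡ 1 — hits 1, so not a primitive root.
g = 4: 4^51 ≡ 1 — hits 1, so not a primitive root.
g = 5: 5^51 ≡ 102; 5^34 ≡ 56; 5^6 ≡ 72 — none is 1, so 5 is a primitive root.
So 5 is the smallest generator of (Z/103Z)^×.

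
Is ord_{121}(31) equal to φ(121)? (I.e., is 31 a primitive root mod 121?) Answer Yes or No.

φ(121) = φ(11^2) = 11·(11−1) = 110 = 2 · 5 · 11.
31 is a primitive root mod 121 iff 31^(φ(121)/q) ≢ 1 for every prime q | φ(121), i.e. q ∈ {2, 5, 11}.
31^55 ≡ 1 (mod 121)  [q = 2: ≡ 1 ✗]
31^22 ≡ 81 (mod 121)  [q = 5: ≢ 1 ✓]
31^10 ≡ 12 (mod 121)  [q = 11: ≢ 1 ✓]
31^55 ≡ 1 shows ord(31) | 55, strictly less than φ(121); not a primitive root.

No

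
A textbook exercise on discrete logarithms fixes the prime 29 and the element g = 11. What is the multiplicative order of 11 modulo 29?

Since 11 ∈ (Z/29Z)^×, its order divides φ(29) = 29 − 1 = 28 = 2^2 · 7.
Divisors of 28: 1, 2, 4, 7, 14, 28.
Evaluate successive powers at the divisors of 28:
11^1 ≡ 11 (mod 29)
11^2 ≡ 5 (mod 29)
11^4 ≡ 25 (mod 29)
11^7 ≡ 12 (mod 29)
11^14 ≡ 28 (mod 29)
11^28 ≡ 1 (mod 29) ✓
The smallest such exponent is 28, so the order of 11 is 28.

28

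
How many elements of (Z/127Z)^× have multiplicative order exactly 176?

0

φ(127) = 127 − 1 = 126 = 2 · 3^2 · 7.
In a cyclic group of order 126, there are φ(d) elements of order d for each divisor d of 126, and zero for non-divisors.
Since 176 ∤ 126, the count is 0.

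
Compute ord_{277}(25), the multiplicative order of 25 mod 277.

138

ord(25) | φ(277) = 277 − 1 = 276 = 2^2 · 3 · 23.
Divisors of 276: 1, 2, 3, 4, 6, 12, 23, 46, 69, 92, 138, 276.
Test each divisor d:
25^1 ≡ 25 (mod 277)
25^2 ≡ 71 (mod 277)
25^3 ≡ 113 (mod 277)
25^4 ≡ 55 (mod 277)
25^6 ≡ 27 (mod 277)
25^12 ≡ 175 (mod 277)
25^23 ≡ 117 (mod 277)
25^46 ≡ 116 (mod 277)
25^69 ≡ 276 (mod 277)
25^92 ≡ 160 (mod 277)
25^138 ≡ 1 (mod 277) ✓
Therefore the multiplicative order of 25 modulo 277 is 138.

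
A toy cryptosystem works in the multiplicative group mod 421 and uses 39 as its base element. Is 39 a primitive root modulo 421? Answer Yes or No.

Yes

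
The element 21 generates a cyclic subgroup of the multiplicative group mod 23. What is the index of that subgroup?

1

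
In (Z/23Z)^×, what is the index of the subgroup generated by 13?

2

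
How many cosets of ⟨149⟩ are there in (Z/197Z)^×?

1

By Lagrange's theorem, ord_197(149) divides φ(197) = 197 − 1 = 196 = 2^2 · 7^2.
Divisors of 196: 1, 2, 4, 7, 14, 28, 49, 98, 196.
Compute 149^d (mod 197) for the divisors d until we hit 1:
149^1 ≡ 149
149^2 ≡ 137
149^4 ≡ 54
149^7 ≡ 87
149^14 ≡ 83
149^28 ≡ 191
149^49 ≡ 14
149^98 ≡ 196
149^196 ≡ 1
The order of 149 is 196, so the subgroup it generates has 196 elements.
Index = |(Z/197Z)^×| / |⟨149⟩| = 196 / 196 = 1.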